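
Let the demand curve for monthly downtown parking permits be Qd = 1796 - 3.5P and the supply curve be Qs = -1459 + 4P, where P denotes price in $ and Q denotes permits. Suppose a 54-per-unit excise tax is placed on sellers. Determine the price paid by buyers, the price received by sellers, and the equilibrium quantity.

The tax drives a wedge P_b - P_s = 54. Substituting P_s = P_b - 54 into supply: Qs = -1675 + 4P_b.
Market clearing requires 1796 - 3.5P_b = -1675 + 4P_b; hence 3471 = 7.5P_b and P_b = 462.8.
Then P_s = 462.8 - 54 = 408.8 and Q = 1796 - 3.5(462.8) = 176.2.

P_b = 462.8, P_s = 408.8, Q = 176.2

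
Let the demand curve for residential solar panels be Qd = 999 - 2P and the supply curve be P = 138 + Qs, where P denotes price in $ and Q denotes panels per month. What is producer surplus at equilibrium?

Producer surplus = 29040.5

Solving each curve for Q: Qs = -138 + P.
Set Qd = Qs: 999 - 2P = -138 + P, so 1137 = 3P and P* = 379.
Then Q* = 999 - 2(379) = 241.
Supply choke price (Qs = 0): P = 138. Producer surplus = ½ × (379 - 138) × 241 = 29040.5.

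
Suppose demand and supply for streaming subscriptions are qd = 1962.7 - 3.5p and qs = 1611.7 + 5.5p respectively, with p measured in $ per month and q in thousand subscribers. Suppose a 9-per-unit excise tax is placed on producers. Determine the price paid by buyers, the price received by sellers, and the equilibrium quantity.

p_b = 44.5, p_s = 35.5, q = 1806.95

Producers keep p_s = p_b - 9 per unit, so supply in terms of the buyer price is qs = 1562.2 + 5.5p_b.
Equate demand and the shifted supply: 1962.7 - 3.5p_b = 1562.2 + 5.5p_b, giving 9p_b = 400.5, so p_b = 44.5.
So p_s = 35.5 and the quantity traded is q = 1962.7 - 3.5(44.5) = 1806.95.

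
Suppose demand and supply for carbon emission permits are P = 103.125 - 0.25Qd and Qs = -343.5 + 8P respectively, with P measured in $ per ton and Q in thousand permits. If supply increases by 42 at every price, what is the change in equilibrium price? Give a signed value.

In direct form, Qd = 412.5 - 4P.
At equilibrium Qd = Qs, so 412.5 - 4P = -343.5 + 8P; collecting terms, 756 = 12P and P* = 63.
Then Q* = 412.5 - 4(63) = 160.5.
After the shift, supply is Qs = -301.5 + 8P.
Re-solving, 12P = 714 gives P = 59.5 and Q = 174.5.
ΔP = 59.5 - 63 = -3.5.

ΔP = -3.5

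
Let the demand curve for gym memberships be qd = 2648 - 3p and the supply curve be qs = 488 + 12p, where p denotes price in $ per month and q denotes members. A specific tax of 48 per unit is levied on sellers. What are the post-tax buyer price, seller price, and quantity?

Sellers keep p_s = p_b - 48 per unit, so supply in terms of the buyer price is qs = -88 + 12p_b.
Equate demand and the shifted supply: 2648 - 3p_b = -88 + 12p_b, giving 15p_b = 2736, so p_b = 182.4.
Then p_s = 182.4 - 48 = 134.4 and q = 2648 - 3(182.4) = 2100.8.

p_b = 182.4, p_s = 134.4, q = 2100.8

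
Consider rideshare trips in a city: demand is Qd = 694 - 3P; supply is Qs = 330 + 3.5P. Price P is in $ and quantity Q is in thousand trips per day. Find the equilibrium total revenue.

Set Qd = Qs: 694 - 3P = 330 + 3.5P, so 364 = 6.5P and P* = 56.
Substitute back: Q* = 694 - 3(56) = 526.
Total revenue = P* × Q* = 56 × 526 = 29456.

Total revenue = 29456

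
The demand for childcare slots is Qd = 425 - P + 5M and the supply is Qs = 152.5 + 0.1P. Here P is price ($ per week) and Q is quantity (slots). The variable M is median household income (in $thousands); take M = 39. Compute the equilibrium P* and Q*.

With M = 39, demand is Qd = 620 - P.
Set Qd = Qs: 620 - P = 152.5 + 0.1P, so 467.5 = 1.1P and P* = 425.
From the demand curve, Q* = 620 - 425 = 195.

P* = 425, Q* = 195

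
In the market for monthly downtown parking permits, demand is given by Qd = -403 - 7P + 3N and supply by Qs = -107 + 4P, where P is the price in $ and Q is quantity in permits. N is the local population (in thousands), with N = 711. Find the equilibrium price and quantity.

With N = 711, demand is Qd = 1730 - 7P.
The market clears where 1730 - 7P = -107 + 4P. Rearranging, 11P = 1837, hence P* = 167.
Plugging P* into demand: Q* = 1730 - 7(167) = 561.

P* = 167, Q* = 561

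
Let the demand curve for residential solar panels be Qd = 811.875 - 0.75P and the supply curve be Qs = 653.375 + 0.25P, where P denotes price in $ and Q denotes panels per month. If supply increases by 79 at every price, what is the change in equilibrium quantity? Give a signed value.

ΔQ = 59.25

At equilibrium Qd = Qs, so 811.875 - 0.75P = 653.375 + 0.25P; collecting terms, 158.5 = P and P* = 158.5.
Substitute back: Q* = 811.875 - 0.75(158.5) = 693.
After the shift, supply is Qs = 732.375 + 0.25P.
Re-solving, P = 79.5 gives P = 79.5 and Q = 752.25.
ΔQ = 752.25 - 693 = 59.25.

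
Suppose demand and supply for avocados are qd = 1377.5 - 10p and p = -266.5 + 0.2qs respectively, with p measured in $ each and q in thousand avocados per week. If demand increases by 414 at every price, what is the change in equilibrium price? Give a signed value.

Δp = 27.6

Solving each curve for q: qs = 1332.5 + 5p.
Set qd = qs: 1377.5 - 10p = 1332.5 + 5p, so 45 = 15p and p* = 3.
Plugging p* into demand: q* = 1377.5 - 10(3) = 1347.5.
After the shift, demand is qd = 1791.5 - 10p.
New equilibrium: 459 = 15p, so p = 30.6 and q = 1485.5.
Δp = 30.6 - 3 = 27.6.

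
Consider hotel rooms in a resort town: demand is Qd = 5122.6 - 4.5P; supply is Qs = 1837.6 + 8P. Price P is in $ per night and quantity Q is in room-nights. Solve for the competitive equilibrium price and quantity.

P* = 262.8, Q* = 3940

The market clears where 5122.6 - 4.5P = 1837.6 + 8P. Rearranging, 12.5P = 3285, hence P* = 262.8.
Plugging P* into demand: Q* = 5122.6 - 4.5(262.8) = 3940.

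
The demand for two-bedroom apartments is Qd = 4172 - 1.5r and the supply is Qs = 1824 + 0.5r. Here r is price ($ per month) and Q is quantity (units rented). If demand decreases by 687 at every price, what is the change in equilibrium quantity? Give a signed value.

ΔQ = -171.75

Equating demand and supply, 4172 - 1.5r = 1824 + 0.5r gives 2r = 2348, so r* = 1174.
Substitute back: Q* = 4172 - 1.5(1174) = 2411.
After the shift, demand is Qd = 3485 - 1.5r.
The new intersection has 1661 = 2r, i.e. r = 830.5, Q = 2239.25.
ΔQ = 2239.25 - 2411 = -171.75.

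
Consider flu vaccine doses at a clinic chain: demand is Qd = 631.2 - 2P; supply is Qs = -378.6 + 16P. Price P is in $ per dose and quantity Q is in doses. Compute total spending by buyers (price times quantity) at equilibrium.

Total spending by buyers = 29115.9

Set Qd = Qs: 631.2 - 2P = -378.6 + 16P, so 1009.8 = 18P and P* = 56.1.
Then Q* = 631.2 - 2(56.1) = 519.
Total spending by buyers = P* × Q* = 56.1 × 519 = 29115.9.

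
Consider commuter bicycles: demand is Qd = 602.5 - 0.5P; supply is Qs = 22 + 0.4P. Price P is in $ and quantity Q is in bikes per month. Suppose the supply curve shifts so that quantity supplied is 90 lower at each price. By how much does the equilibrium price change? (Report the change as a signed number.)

Set Qd = Qs: 602.5 - 0.5P = 22 + 0.4P, so 580.5 = 0.9P and P* = 645.
Then Q* = 602.5 - 0.5(645) = 280.
After the shift, supply is Qs = -68 + 0.4P.
New equilibrium: 670.5 = 0.9P, so P = 745 and Q = 230.
ΔP = 745 - 645 = 100.

ΔP = 100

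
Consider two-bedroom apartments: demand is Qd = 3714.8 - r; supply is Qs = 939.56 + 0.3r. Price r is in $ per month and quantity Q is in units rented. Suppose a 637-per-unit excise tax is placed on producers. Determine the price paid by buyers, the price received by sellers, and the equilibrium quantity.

r_b = 2281.8, r_s = 1644.8, Q = 1433

With a tax of 637 on producers, they supply based on the net price r_s = r_b - 637, so Qs = 748.46 + 0.3r_b.
Equate demand and the shifted supply: 3714.8 - r_b = 748.46 + 0.3r_b, giving 1.3r_b = 2966.34, so r_b = 2281.8.
Then r_s = 2281.8 - 637 = 1644.8 and Q = 3714.8 - 2281.8 = 1433.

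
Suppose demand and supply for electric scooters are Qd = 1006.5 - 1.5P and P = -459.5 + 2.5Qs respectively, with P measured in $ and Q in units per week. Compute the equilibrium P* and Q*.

Rewriting in direct form: Qs = 183.8 + 0.4P.
Set Qd = Qs: 1006.5 - 1.5P = 183.8 + 0.4P, so 822.7 = 1.9P and P* = 433.
From the demand curve, Q* = 1006.5 - 1.5(433) = 357.

P* = 433, Q* = 357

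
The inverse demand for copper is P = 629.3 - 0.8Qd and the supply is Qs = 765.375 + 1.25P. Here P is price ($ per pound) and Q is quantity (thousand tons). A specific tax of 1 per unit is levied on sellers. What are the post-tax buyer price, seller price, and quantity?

Inverting to quantity form: Qd = 786.625 - 1.25P.
With a tax of 1 on sellers, they supply based on the net price P_s = P_b - 1, so Qs = 764.125 + 1.25P_b.
Equate demand and the shifted supply: 786.625 - 1.25P_b = 764.125 + 1.25P_b, giving 2.5P_b = 22.5, so P_b = 9.
So P_s = 8 and the quantity traded is Q = 786.625 - 1.25(9) = 775.375.

P_b = 9, P_s = 8, Q = 775.375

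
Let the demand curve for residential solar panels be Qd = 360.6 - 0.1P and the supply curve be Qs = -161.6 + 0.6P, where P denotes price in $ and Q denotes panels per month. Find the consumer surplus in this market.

At equilibrium Qd = Qs, so 360.6 - 0.1P = -161.6 + 0.6P; collecting terms, 522.2 = 0.7P and P* = 746.
From the demand curve, Q* = 360.6 - 0.1(746) = 286.
Demand choke price (Qd = 0): P = 360.6/0.1 = 3606. Consumer surplus = ½ × (3606 - 746) × 286 = 408980.

Consumer surplus = 408980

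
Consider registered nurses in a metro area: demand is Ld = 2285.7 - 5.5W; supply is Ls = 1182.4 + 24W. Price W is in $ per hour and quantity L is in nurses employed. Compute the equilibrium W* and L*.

At equilibrium Ld = Ls, so 2285.7 - 5.5W = 1182.4 + 24W; collecting terms, 1103.3 = 29.5W and W* = 37.4.
From the demand curve, L* = 2285.7 - 5.5(37.4) = 2080.

W* = 37.4, L* = 2080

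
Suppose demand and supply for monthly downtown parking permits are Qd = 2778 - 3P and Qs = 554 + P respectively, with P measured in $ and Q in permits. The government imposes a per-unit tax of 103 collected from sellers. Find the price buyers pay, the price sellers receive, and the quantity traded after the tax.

The tax drives a wedge P_b - P_s = 103. Substituting P_s = P_b - 103 into supply: Qs = 451 + P_b.
Equate demand and the shifted supply: 2778 - 3P_b = 451 + P_b, giving 4P_b = 2327, so P_b = 581.75.
So P_s = 478.75 and the quantity traded is Q = 2778 - 3(581.75) = 1032.75.

P_b = 581.75, P_s = 478.75, Q = 1032.75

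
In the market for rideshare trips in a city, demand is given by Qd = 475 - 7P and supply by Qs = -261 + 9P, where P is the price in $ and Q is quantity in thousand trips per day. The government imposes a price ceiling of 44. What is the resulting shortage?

Shortage = 32

At P = 44: Qd = 167 and Qs = 135.
Shortage = Qd - Qs = 167 - 135 = 32.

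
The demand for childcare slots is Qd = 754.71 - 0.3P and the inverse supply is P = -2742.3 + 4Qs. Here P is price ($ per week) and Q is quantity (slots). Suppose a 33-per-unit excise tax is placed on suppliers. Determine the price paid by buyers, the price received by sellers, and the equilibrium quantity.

Inverting to quantity form: Qs = 685.575 + 0.25P.
Suppliers keep P_s = P_b - 33 per unit, so supply in terms of the buyer price is Qs = 677.325 + 0.25P_b.
Market clearing requires 754.71 - 0.3P_b = 677.325 + 0.25P_b; hence 77.385 = 0.55P_b and P_b = 140.7.
So P_s = 107.7 and the quantity traded is Q = 754.71 - 0.3(140.7) = 712.5.

P_b = 140.7, P_s = 107.7, Q = 712.5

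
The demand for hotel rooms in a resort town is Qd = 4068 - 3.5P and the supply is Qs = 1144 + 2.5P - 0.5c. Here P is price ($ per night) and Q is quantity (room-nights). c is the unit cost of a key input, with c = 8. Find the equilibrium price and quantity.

P* = 488, Q* = 2360

With c = 8, supply is Qs = 1140 + 2.5P.
Set Qd = Qs: 4068 - 3.5P = 1140 + 2.5P, so 2928 = 6P and P* = 488.
Then Q* = 4068 - 3.5(488) = 2360.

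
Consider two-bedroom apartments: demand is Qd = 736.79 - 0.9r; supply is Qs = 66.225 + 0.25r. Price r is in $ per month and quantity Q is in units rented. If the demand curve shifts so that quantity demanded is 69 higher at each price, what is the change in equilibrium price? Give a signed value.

Δr = 60

Equating demand and supply, 736.79 - 0.9r = 66.225 + 0.25r gives 1.15r = 670.565, so r* = 583.1.
Substitute back: Q* = 736.79 - 0.9(583.1) = 212.
After the shift, demand is Qd = 805.79 - 0.9r.
The new intersection has 739.565 = 1.15r, i.e. r = 643.1, Q = 227.
Δr = 643.1 - 583.1 = 60.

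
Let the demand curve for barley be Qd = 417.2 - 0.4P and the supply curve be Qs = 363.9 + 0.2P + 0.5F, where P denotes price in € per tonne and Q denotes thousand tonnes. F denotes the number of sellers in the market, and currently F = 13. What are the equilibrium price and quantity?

P* = 78, Q* = 386

With F = 13, supply is Qs = 370.4 + 0.2P.
Set Qd = Qs: 417.2 - 0.4P = 370.4 + 0.2P, so 46.8 = 0.6P and P* = 78.
From the demand curve, Q* = 417.2 - 0.4(78) = 386.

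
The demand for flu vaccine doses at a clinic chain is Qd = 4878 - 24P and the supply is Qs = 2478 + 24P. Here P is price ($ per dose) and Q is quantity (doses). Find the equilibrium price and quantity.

At equilibrium Qd = Qs, so 4878 - 24P = 2478 + 24P; collecting terms, 2400 = 48P and P* = 50.
From the demand curve, Q* = 4878 - 24(50) = 3678.

P* = 50, Q* = 3678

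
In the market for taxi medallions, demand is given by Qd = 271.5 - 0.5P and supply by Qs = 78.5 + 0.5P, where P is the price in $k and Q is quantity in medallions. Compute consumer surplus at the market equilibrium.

Equating demand and supply, 271.5 - 0.5P = 78.5 + 0.5P gives P = 193, so P* = 193.
Then Q* = 271.5 - 0.5(193) = 175.
Demand choke price (Qd = 0): P = 271.5/0.5 = 543. Consumer surplus = ½ × (543 - 193) × 175 = 30625.

Consumer surplus = 30625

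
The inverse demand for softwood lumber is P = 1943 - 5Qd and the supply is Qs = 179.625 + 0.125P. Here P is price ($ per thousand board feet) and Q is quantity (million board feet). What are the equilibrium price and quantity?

Solving each curve for Q: Qd = 388.6 - 0.2P.
At equilibrium Qd = Qs, so 388.6 - 0.2P = 179.625 + 0.125P; collecting terms, 208.975 = 0.325P and P* = 643.
From the demand curve, Q* = 388.6 - 0.2(643) = 260.

P* = 643, Q* = 260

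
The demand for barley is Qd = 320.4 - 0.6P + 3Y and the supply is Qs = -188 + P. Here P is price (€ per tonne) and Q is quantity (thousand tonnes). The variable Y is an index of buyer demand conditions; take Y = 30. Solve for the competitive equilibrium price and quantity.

P* = 374, Q* = 186

With Y = 30, demand is Qd = 410.4 - 0.6P.
Set Qd = Qs: 410.4 - 0.6P = -188 + P, so 598.4 = 1.6P and P* = 374.
Then Q* = 410.4 - 0.6(374) = 186.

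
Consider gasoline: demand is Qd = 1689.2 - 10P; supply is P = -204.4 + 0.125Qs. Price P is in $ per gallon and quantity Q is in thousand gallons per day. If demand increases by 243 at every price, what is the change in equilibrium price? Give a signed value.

ΔP = 13.5

Solving each curve for Q: Qs = 1635.2 + 8P.
Set Qd = Qs: 1689.2 - 10P = 1635.2 + 8P, so 54 = 18P and P* = 3.
Plugging P* into demand: Q* = 1689.2 - 10(3) = 1659.2.
After the shift, demand is Qd = 1932.2 - 10P.
Re-solving, 18P = 297 gives P = 16.5 and Q = 1767.2.
ΔP = 16.5 - 3 = 13.5.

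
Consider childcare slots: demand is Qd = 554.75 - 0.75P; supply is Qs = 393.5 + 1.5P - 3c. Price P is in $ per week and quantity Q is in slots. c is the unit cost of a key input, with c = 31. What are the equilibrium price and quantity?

With c = 31, supply is Qs = 300.5 + 1.5P.
Equating demand and supply, 554.75 - 0.75P = 300.5 + 1.5P gives 2.25P = 254.25, so P* = 113.
Then Q* = 554.75 - 0.75(113) = 470.

P* = 113, Q* = 470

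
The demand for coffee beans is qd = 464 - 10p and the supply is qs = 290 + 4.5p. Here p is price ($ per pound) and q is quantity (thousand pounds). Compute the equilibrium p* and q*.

p* = 12, q* = 344

At equilibrium qd = qs, so 464 - 10p = 290 + 4.5p; collecting terms, 174 = 14.5p and p* = 12.
Substitute back: q* = 464 - 10(12) = 344.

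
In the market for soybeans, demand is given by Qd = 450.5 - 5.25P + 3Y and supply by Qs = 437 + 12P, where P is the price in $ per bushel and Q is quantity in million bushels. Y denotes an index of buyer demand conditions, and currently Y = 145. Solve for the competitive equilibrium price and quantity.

With Y = 145, demand is Qd = 885.5 - 5.25P.
Equating demand and supply, 885.5 - 5.25P = 437 + 12P gives 17.25P = 448.5, so P* = 26.
Then Q* = 885.5 - 5.25(26) = 749.

P* = 26, Q* = 749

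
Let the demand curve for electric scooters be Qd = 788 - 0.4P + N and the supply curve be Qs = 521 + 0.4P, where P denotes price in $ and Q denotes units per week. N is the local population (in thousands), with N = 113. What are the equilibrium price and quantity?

With N = 113, demand is Qd = 901 - 0.4P.
At equilibrium Qd = Qs, so 901 - 0.4P = 521 + 0.4P; collecting terms, 380 = 0.8P and P* = 475.
Plugging P* into demand: Q* = 901 - 0.4(475) = 711.

P* = 475, Q* = 711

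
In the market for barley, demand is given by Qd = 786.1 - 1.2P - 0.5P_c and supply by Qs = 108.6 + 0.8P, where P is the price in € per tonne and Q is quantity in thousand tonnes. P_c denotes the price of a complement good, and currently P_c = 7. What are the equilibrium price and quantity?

P* = 337, Q* = 378.2

With P_c = 7, demand is Qd = 782.6 - 1.2P.
Set Qd = Qs: 782.6 - 1.2P = 108.6 + 0.8P, so 674 = 2P and P* = 337.
Then Q* = 782.6 - 1.2(337) = 378.2.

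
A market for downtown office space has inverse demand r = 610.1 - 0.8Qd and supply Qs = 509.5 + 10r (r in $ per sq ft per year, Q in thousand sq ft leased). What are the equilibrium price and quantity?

In direct form, Qd = 762.625 - 1.25r.
The market clears where 762.625 - 1.25r = 509.5 + 10r. Rearranging, 11.25r = 253.125, hence r* = 22.5.
Then Q* = 762.625 - 1.25(22.5) = 734.5.

r* = 22.5, Q* = 734.5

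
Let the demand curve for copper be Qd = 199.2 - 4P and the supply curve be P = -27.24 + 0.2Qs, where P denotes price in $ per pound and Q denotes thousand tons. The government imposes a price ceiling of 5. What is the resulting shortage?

Shortage = 18

Inverting to quantity form: Qs = 136.2 + 5P.
Evaluating both curves at the ceiling price 5 gives Qd = 179.2, Qs = 161.2.
Shortage = Qd - Qs = 179.2 - 161.2 = 18.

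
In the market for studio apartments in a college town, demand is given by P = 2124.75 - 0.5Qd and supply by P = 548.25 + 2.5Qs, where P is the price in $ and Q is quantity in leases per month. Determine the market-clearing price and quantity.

P* = 1862, Q* = 525.5

Rewriting in direct form: Qd = 4249.5 - 2P and Qs = -219.3 + 0.4P.
Equating demand and supply, 4249.5 - 2P = -219.3 + 0.4P gives 2.4P = 4468.8, so P* = 1862.
Plugging P* into demand: Q* = 4249.5 - 2(1862) = 525.5.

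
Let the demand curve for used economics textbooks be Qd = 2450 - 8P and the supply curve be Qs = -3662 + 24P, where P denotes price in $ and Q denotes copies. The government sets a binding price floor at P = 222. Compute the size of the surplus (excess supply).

With P fixed at 222, quantity demanded is 674 and quantity supplied is 1666.
Surplus = Qs - Qd = 1666 - 674 = 992.

Surplus = 992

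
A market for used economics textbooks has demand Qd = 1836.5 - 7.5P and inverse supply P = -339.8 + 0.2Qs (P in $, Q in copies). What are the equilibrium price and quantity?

In direct form, Qs = 1699 + 5P.
At equilibrium Qd = Qs, so 1836.5 - 7.5P = 1699 + 5P; collecting terms, 137.5 = 12.5P and P* = 11.
From the demand curve, Q* = 1836.5 - 7.5(11) = 1754.

P* = 11, Q* = 1754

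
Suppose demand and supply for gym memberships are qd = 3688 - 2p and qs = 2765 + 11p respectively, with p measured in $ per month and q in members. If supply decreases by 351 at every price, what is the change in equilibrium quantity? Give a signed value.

Δq = -54

The market clears where 3688 - 2p = 2765 + 11p. Rearranging, 13p = 923, hence p* = 71.
Then q* = 3688 - 2(71) = 3546.
After the shift, supply is qs = 2414 + 11p.
New equilibrium: 1274 = 13p, so p = 98 and q = 3492.
Δq = 3492 - 3546 = -54.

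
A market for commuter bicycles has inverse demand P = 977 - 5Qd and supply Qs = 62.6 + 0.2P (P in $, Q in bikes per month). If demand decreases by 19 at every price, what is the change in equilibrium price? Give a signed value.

ΔP = -47.5

Rewriting in direct form: Qd = 195.4 - 0.2P.
At equilibrium Qd = Qs, so 195.4 - 0.2P = 62.6 + 0.2P; collecting terms, 132.8 = 0.4P and P* = 332.
Then Q* = 195.4 - 0.2(332) = 129.
After the shift, demand is Qd = 176.4 - 0.2P.
Re-solving, 0.4P = 113.8 gives P = 284.5 and Q = 119.5.
ΔP = 284.5 - 332 = -47.5.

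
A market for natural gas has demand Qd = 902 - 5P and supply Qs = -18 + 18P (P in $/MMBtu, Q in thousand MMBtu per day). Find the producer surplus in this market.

The market clears where 902 - 5P = -18 + 18P. Rearranging, 23P = 920, hence P* = 40.
Plugging P* into demand: Q* = 902 - 5(40) = 702.
Supply choke price (Qs = 0): P = 1. Producer surplus = ½ × (40 - 1) × 702 = 13689.

Producer surplus = 13689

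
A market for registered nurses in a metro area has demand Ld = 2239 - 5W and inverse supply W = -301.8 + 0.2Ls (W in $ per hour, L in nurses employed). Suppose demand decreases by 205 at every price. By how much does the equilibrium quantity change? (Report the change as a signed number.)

ΔL = -102.5

Rewriting in direct form: Ls = 1509 + 5W.
At equilibrium Ld = Ls, so 2239 - 5W = 1509 + 5W; collecting terms, 730 = 10W and W* = 73.
Plugging W* into demand: L* = 2239 - 5(73) = 1874.
After the shift, demand is Ld = 2034 - 5W.
New equilibrium: 525 = 10W, so W = 52.5 and L = 1771.5.
ΔL = 1771.5 - 1874 = -102.5.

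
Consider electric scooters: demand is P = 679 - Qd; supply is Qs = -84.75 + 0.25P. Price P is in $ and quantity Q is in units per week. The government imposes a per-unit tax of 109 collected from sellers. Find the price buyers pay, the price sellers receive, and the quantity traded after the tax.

P_b = 632.8, P_s = 523.8, Q = 46.2

Solving each curve for Q: Qd = 679 - P.
The tax drives a wedge P_b - P_s = 109. Substituting P_s = P_b - 109 into supply: Qs = -112 + 0.25P_b.
Market clearing requires 679 - P_b = -112 + 0.25P_b; hence 791 = 1.25P_b and P_b = 632.8.
So P_s = 523.8 and the quantity traded is Q = 679 - 632.8 = 46.2.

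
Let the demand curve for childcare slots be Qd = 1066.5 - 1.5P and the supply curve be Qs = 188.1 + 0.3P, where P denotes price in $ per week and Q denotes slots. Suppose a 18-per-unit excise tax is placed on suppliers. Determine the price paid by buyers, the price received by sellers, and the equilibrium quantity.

The tax drives a wedge P_b - P_s = 18. Substituting P_s = P_b - 18 into supply: Qs = 182.7 + 0.3P_b.
Set Qd = Qs: 1066.5 - 1.5P_b = 182.7 + 0.3P_b, so 883.8 = 1.8P_b and P_b = 491.
Then P_s = 491 - 18 = 473 and Q = 1066.5 - 1.5(491) = 330.

P_b = 491, P_s = 473, Q = 330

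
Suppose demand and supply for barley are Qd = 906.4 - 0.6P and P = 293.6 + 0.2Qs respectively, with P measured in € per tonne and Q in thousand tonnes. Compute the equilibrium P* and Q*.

Inverting to quantity form: Qs = -1468 + 5P.
Equating demand and supply, 906.4 - 0.6P = -1468 + 5P gives 5.6P = 2374.4, so P* = 424.
Plugging P* into demand: Q* = 906.4 - 0.6(424) = 652.

P* = 424, Q* = 652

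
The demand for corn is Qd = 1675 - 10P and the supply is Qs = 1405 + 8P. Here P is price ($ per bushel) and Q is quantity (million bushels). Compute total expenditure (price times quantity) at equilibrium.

At equilibrium Qd = Qs, so 1675 - 10P = 1405 + 8P; collecting terms, 270 = 18P and P* = 15.
From the demand curve, Q* = 1675 - 10(15) = 1525.
Total expenditure = P* × Q* = 15 × 1525 = 22875.

Total expenditure = 22875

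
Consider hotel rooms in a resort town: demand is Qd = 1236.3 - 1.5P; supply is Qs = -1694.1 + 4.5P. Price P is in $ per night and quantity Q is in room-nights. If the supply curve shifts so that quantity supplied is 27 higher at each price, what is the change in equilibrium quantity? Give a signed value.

ΔQ = 6.75

At equilibrium Qd = Qs, so 1236.3 - 1.5P = -1694.1 + 4.5P; collecting terms, 2930.4 = 6P and P* = 488.4.
Plugging P* into demand: Q* = 1236.3 - 1.5(488.4) = 503.7.
After the shift, supply is Qs = -1667.1 + 4.5P.
Re-solving, 6P = 2903.4 gives P = 483.9 and Q = 510.45.
ΔQ = 510.45 - 503.7 = 6.75.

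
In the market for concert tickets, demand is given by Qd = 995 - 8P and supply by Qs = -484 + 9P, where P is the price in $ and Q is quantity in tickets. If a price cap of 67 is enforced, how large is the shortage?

Shortage = 340

Evaluating both curves at the ceiling price 67 gives Qd = 459, Qs = 119.
Shortage = Qd - Qs = 459 - 119 = 340.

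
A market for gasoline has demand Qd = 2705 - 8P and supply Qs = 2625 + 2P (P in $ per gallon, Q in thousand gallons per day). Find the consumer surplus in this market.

Consumer surplus = 435930.0625

At equilibrium Qd = Qs, so 2705 - 8P = 2625 + 2P; collecting terms, 80 = 10P and P* = 8.
From the demand curve, Q* = 2705 - 8(8) = 2641.
Demand choke price (Qd = 0): P = 2705/8 = 338.125. Consumer surplus = ½ × (338.125 - 8) × 2641 = 435930.0625.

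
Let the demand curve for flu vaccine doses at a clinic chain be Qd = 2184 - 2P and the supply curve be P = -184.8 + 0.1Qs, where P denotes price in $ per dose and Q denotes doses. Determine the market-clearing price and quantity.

P* = 28, Q* = 2128

In direct form, Qs = 1848 + 10P.
Set Qd = Qs: 2184 - 2P = 1848 + 10P, so 336 = 12P and P* = 28.
Then Q* = 2184 - 2(28) = 2128.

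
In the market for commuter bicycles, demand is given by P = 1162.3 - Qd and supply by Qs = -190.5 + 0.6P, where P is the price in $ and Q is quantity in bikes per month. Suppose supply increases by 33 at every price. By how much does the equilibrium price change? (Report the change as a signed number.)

In direct form, Qd = 1162.3 - P.
Equating demand and supply, 1162.3 - P = -190.5 + 0.6P gives 1.6P = 1352.8, so P* = 845.5.
Then Q* = 1162.3 - 845.5 = 316.8.
After the shift, supply is Qs = -157.5 + 0.6P.
Re-solving, 1.6P = 1319.8 gives P = 824.875 and Q = 337.425.
ΔP = 824.875 - 845.5 = -20.625.

ΔP = -20.625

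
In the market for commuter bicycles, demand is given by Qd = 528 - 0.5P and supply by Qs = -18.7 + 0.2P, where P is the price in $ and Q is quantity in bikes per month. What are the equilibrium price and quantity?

P* = 781, Q* = 137.5

At equilibrium Qd = Qs, so 528 - 0.5P = -18.7 + 0.2P; collecting terms, 546.7 = 0.7P and P* = 781.
From the demand curve, Q* = 528 - 0.5(781) = 137.5.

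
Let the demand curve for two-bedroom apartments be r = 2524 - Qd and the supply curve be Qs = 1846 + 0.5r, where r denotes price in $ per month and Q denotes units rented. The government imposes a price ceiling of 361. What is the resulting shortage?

Solving each curve for Q: Qd = 2524 - r.
With r fixed at 361, quantity demanded is 2163 and quantity supplied is 2026.5.
Shortage = Qd - Qs = 2163 - 2026.5 = 136.5.

Shortage = 136.5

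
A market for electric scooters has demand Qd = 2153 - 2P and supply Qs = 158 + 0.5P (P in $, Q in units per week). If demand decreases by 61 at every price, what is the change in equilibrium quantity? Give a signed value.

ΔQ = -12.2

Equating demand and supply, 2153 - 2P = 158 + 0.5P gives 2.5P = 1995, so P* = 798.
Plugging P* into demand: Q* = 2153 - 2(798) = 557.
After the shift, demand is Qd = 2092 - 2P.
Re-solving, 2.5P = 1934 gives P = 773.6 and Q = 544.8.
ΔQ = 544.8 - 557 = -12.2.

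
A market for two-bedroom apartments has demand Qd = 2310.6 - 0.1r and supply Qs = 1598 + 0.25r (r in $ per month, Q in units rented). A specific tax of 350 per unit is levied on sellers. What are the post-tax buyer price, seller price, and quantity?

r_b = 2286, r_s = 1936, Q = 2082

With a tax of 350 on sellers, they supply based on the net price r_s = r_b - 350, so Qs = 1510.5 + 0.25r_b.
Market clearing requires 2310.6 - 0.1r_b = 1510.5 + 0.25r_b; hence 800.1 = 0.35r_b and r_b = 2286.
So r_s = 1936 and the quantity traded is Q = 2310.6 - 0.1(2286) = 2082.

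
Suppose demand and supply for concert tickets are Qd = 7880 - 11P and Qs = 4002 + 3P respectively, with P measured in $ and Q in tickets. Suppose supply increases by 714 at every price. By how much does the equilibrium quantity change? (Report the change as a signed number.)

ΔQ = 561

Set Qd = Qs: 7880 - 11P = 4002 + 3P, so 3878 = 14P and P* = 277.
Then Q* = 7880 - 11(277) = 4833.
After the shift, supply is Qs = 4716 + 3P.
Re-solving, 14P = 3164 gives P = 226 and Q = 5394.
ΔQ = 5394 - 4833 = 561.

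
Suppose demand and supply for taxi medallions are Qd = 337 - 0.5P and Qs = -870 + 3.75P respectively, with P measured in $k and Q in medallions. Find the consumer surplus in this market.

Consumer surplus = 38025

The market clears where 337 - 0.5P = -870 + 3.75P. Rearranging, 4.25P = 1207, hence P* = 284.
Substitute back: Q* = 337 - 0.5(284) = 195.
Demand choke price (Qd = 0): P = 337/0.5 = 674. Consumer surplus = ½ × (674 - 284) × 195 = 38025.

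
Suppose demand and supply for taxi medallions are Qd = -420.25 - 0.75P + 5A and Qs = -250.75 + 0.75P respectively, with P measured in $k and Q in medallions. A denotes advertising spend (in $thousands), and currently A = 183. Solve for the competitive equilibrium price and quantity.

With A = 183, demand is Qd = 494.75 - 0.75P.
The market clears where 494.75 - 0.75P = -250.75 + 0.75P. Rearranging, 1.5P = 745.5, hence P* = 497.
From the demand curve, Q* = 494.75 - 0.75(497) = 122.

P* = 497, Q* = 122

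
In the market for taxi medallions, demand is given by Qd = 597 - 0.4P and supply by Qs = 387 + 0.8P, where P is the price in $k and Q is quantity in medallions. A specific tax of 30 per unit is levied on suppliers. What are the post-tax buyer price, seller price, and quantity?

Suppliers keep P_s = P_b - 30 per unit, so supply in terms of the buyer price is Qs = 363 + 0.8P_b.
Market clearing requires 597 - 0.4P_b = 363 + 0.8P_b; hence 234 = 1.2P_b and P_b = 195.
So P_s = 165 and the quantity traded is Q = 597 - 0.4(195) = 519.

P_b = 195, P_s = 165, Q = 519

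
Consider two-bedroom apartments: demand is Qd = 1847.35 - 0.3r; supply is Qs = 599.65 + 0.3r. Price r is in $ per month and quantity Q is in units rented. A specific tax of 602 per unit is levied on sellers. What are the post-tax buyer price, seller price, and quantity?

The tax drives a wedge r_b - r_s = 602. Substituting r_s = r_b - 602 into supply: Qs = 419.05 + 0.3r_b.
Equate demand and the shifted supply: 1847.35 - 0.3r_b = 419.05 + 0.3r_b, giving 0.6r_b = 1428.3, so r_b = 2380.5.
Then r_s = 2380.5 - 602 = 1778.5 and Q = 1847.35 - 0.3(2380.5) = 1133.2.

r_b = 2380.5, r_s = 1778.5, Q = 1133.2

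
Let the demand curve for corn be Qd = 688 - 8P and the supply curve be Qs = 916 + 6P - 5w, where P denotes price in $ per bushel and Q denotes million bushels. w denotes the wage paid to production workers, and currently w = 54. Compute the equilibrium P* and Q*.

With w = 54, supply is Qs = 646 + 6P.
The market clears where 688 - 8P = 646 + 6P. Rearranging, 14P = 42, hence P* = 3.
Then Q* = 688 - 8(3) = 664.

P* = 3, Q* = 664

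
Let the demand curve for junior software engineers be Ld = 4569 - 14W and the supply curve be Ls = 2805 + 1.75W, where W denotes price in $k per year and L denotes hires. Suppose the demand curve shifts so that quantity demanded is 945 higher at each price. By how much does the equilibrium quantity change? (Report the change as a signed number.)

Equating demand and supply, 4569 - 14W = 2805 + 1.75W gives 15.75W = 1764, so W* = 112.
Then L* = 4569 - 14(112) = 3001.
After the shift, demand is Ld = 5514 - 14W.
The new intersection has 2709 = 15.75W, i.e. W = 172, L = 3106.
ΔL = 3106 - 3001 = 105.

ΔL = 105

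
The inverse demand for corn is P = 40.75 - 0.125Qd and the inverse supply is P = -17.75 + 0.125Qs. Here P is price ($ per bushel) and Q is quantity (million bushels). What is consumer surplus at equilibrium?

Rewriting in direct form: Qd = 326 - 8P and Qs = 142 + 8P.
Equating demand and supply, 326 - 8P = 142 + 8P gives 16P = 184, so P* = 11.5.
Plugging P* into demand: Q* = 326 - 8(11.5) = 234.
Demand choke price (Qd = 0): P = 326/8 = 40.75. Consumer surplus = ½ × (40.75 - 11.5) × 234 = 3422.25.

Consumer surplus = 3422.25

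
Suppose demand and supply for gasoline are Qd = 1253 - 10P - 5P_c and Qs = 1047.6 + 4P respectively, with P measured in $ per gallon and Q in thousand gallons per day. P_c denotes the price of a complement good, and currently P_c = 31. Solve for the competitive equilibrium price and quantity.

P* = 3.6, Q* = 1062

With P_c = 31, demand is Qd = 1098 - 10P.
Set Qd = Qs: 1098 - 10P = 1047.6 + 4P, so 50.4 = 14P and P* = 3.6.
Substitute back: Q* = 1098 - 10(3.6) = 1062.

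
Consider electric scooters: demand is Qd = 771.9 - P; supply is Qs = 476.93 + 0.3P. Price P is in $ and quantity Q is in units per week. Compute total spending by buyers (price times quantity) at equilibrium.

At equilibrium Qd = Qs, so 771.9 - P = 476.93 + 0.3P; collecting terms, 294.97 = 1.3P and P* = 226.9.
Then Q* = 771.9 - 226.9 = 545.
Total spending by buyers = P* × Q* = 226.9 × 545 = 123660.5.

Total spending by buyers = 123660.5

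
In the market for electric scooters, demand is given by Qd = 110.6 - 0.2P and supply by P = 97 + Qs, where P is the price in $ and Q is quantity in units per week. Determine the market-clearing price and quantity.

Rewriting in direct form: Qs = -97 + P.
At equilibrium Qd = Qs, so 110.6 - 0.2P = -97 + P; collecting terms, 207.6 = 1.2P and P* = 173.
From the demand curve, Q* = 110.6 - 0.2(173) = 76.

P* = 173, Q* = 76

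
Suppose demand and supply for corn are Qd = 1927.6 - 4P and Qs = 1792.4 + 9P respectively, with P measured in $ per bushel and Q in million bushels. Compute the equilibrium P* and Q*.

The market clears where 1927.6 - 4P = 1792.4 + 9P. Rearranging, 13P = 135.2, hence P* = 10.4.
Plugging P* into demand: Q* = 1927.6 - 4(10.4) = 1886.

P* = 10.4, Q* = 1886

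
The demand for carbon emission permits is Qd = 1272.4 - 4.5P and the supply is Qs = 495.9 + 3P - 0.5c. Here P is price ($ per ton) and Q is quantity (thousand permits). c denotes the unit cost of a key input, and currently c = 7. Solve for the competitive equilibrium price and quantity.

P* = 104, Q* = 804.4

With c = 7, supply is Qs = 492.4 + 3P.
Equating demand and supply, 1272.4 - 4.5P = 492.4 + 3P gives 7.5P = 780, so P* = 104.
Substitute back: Q* = 1272.4 - 4.5(104) = 804.4.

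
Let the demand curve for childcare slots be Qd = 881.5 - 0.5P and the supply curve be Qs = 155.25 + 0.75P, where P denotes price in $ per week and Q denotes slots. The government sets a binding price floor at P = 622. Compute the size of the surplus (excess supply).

At P = 622: Qd = 570.5 and Qs = 621.75.
Surplus = Qs - Qd = 621.75 - 570.5 = 51.25.

Surplus = 51.25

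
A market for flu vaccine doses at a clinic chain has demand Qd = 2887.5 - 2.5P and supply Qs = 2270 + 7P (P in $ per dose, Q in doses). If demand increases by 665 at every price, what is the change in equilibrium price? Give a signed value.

The market clears where 2887.5 - 2.5P = 2270 + 7P. Rearranging, 9.5P = 617.5, hence P* = 65.
From the demand curve, Q* = 2887.5 - 2.5(65) = 2725.
After the shift, demand is Qd = 3552.5 - 2.5P.
New equilibrium: 1282.5 = 9.5P, so P = 135 and Q = 3215.
ΔP = 135 - 65 = 70.

ΔP = 70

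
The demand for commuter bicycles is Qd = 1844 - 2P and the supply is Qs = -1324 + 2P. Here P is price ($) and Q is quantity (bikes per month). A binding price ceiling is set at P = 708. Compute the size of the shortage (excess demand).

Evaluating both curves at the ceiling price 708 gives Qd = 428, Qs = 92.
Shortage = Qd - Qs = 428 - 92 = 336.

Shortage = 336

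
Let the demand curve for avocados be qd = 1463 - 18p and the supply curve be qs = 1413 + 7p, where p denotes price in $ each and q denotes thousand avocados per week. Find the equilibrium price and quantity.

The market clears where 1463 - 18p = 1413 + 7p. Rearranging, 25p = 50, hence p* = 2.
Substitute back: q* = 1463 - 18(2) = 1427.

p* = 2, q* = 1427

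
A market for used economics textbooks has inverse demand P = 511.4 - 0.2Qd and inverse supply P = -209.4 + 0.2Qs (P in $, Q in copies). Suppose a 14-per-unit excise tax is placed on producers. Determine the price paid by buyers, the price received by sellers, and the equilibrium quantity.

Inverting to quantity form: Qd = 2557 - 5P and Qs = 1047 + 5P.
The tax drives a wedge P_b - P_s = 14. Substituting P_s = P_b - 14 into supply: Qs = 977 + 5P_b.
Equate demand and the shifted supply: 2557 - 5P_b = 977 + 5P_b, giving 10P_b = 1580, so P_b = 158.
Then P_s = 158 - 14 = 144 and Q = 2557 - 5(158) = 1767.

P_b = 158, P_s = 144, Q = 1767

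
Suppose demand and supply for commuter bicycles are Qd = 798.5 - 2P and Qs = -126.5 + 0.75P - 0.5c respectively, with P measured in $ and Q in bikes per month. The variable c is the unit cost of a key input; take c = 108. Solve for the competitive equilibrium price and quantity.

With c = 108, supply is Qs = -180.5 + 0.75P.
Equating demand and supply, 798.5 - 2P = -180.5 + 0.75P gives 2.75P = 979, so P* = 356.
Then Q* = 798.5 - 2(356) = 86.5.

P* = 356, Q* = 86.5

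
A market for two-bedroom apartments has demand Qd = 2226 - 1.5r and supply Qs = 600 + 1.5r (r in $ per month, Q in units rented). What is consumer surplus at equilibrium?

Consumer surplus = 665523

The market clears where 2226 - 1.5r = 600 + 1.5r. Rearranging, 3r = 1626, hence r* = 542.
Substitute back: Q* = 2226 - 1.5(542) = 1413.
Demand choke price (Qd = 0): r = 2226/1.5 = 1484. Consumer surplus = ½ × (1484 - 542) × 1413 = 665523.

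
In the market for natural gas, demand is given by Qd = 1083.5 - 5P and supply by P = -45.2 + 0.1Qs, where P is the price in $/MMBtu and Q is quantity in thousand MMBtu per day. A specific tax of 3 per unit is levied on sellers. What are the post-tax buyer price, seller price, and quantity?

Solving each curve for Q: Qs = 452 + 10P.
With a tax of 3 on sellers, they supply based on the net price P_s = P_b - 3, so Qs = 422 + 10P_b.
Equate demand and the shifted supply: 1083.5 - 5P_b = 422 + 10P_b, giving 15P_b = 661.5, so P_b = 44.1.
So P_s = 41.1 and the quantity traded is Q = 1083.5 - 5(44.1) = 863.

P_b = 44.1, P_s = 41.1, Q = 863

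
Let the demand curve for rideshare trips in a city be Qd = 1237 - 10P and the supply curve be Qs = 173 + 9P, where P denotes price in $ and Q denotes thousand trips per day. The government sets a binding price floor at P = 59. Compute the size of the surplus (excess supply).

Surplus = 57

Evaluating both curves at the floor price 59 gives Qd = 647, Qs = 704.
Surplus = Qs - Qd = 704 - 647 = 57.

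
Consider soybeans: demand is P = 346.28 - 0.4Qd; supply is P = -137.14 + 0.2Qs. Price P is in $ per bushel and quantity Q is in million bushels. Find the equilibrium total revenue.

Total revenue = 19336.8

Solving each curve for Q: Qd = 865.7 - 2.5P and Qs = 685.7 + 5P.
Set Qd = Qs: 865.7 - 2.5P = 685.7 + 5P, so 180 = 7.5P and P* = 24.
Substitute back: Q* = 865.7 - 2.5(24) = 805.7.
Total revenue = P* × Q* = 24 × 805.7 = 19336.8.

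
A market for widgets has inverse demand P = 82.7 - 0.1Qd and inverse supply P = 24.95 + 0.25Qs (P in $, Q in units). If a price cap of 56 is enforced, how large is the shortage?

Solving each curve for Q: Qd = 827 - 10P and Qs = -99.8 + 4P.
Evaluating both curves at the ceiling price 56 gives Qd = 267, Qs = 124.2.
Shortage = Qd - Qs = 267 - 124.2 = 142.8.

Shortage = 142.8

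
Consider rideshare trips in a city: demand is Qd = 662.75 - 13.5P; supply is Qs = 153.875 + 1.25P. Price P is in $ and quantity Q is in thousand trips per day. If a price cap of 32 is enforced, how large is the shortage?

Shortage = 36.875

Evaluating both curves at the ceiling price 32 gives Qd = 230.75, Qs = 193.875.
Shortage = Qd - Qs = 230.75 - 193.875 = 36.875.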